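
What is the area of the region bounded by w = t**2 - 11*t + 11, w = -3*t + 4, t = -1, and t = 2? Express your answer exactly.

52/3

The difference (t**2 - 11*t + 11) - (-3*t + 4) = t**2 - 8*t + 7 changes sign at t = 1 inside [-1, 2], so split the integral there.
∫[-1,1] (t**2 - 8*t + 7) dt = 44/3.
∫[1,2] (t**2 - 8*t + 7) dt = -8/3; the area of that piece is 8/3.
Total area = 44/3 + 8/3 = 52/3.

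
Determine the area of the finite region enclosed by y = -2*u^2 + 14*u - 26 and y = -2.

1/3

Set the curves equal: -2*u^2 + 14*u - 26 = -2, so -2*u^2 + 14*u - 24 = 0, which factors as -2*(u - 4)*(u - 3) = 0. The curves meet at u = 3, 4.
On [3, 4], y = -2*u^2 + 14*u - 26 is on top; that piece has area ∫[3,4] (-2*u^2 + 14*u - 24) du = 1/3.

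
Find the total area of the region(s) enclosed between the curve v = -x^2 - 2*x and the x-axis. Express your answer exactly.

4/3

The curve meets the x-axis where -x^2 - 2*x = 0, i.e. -x*(x + 2) = 0, at x = -2, 0.
On [-2, 0] the curve lies above the axis; ∫[-2,0] (-x^2 - 2*x) dx = 4/3, giving area 4/3.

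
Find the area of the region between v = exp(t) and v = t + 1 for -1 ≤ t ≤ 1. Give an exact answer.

-2 - exp(-1) + exp(1)

On [-1, 1], (exp(t)) - (t + 1) = -t + exp(t) - 1 is ≥ 0 throughout, so the area is a single integral of |-t + exp(t) - 1|.
∫[-1,1] (-t + exp(t) - 1) dt = -2 - exp(-1) + exp(1).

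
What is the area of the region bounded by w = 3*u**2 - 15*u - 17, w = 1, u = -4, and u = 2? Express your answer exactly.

The difference (3*u**2 - 15*u - 17) - (1) = 3*u**2 - 15*u - 18 changes sign at u = -1 inside [-4, 2], so split the integral there.
∫[-4,-1] (3*u**2 - 15*u - 18) du = 243/2.
∫[-1,2] (3*u**2 - 15*u - 18) du = -135/2; the area of that piece is 135/2.
Total area = 243/2 + 135/2 = 189.

189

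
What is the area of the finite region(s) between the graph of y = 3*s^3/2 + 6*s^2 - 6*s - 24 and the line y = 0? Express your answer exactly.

74

The curve meets the s-axis where 3*s^3/2 + 6*s^2 - 6*s - 24 = 0, i.e. 3*(s - 2)*(s + 2)*(s + 4)/2 = 0, at s = -4, -2, 2.
On [-4, -2] the curve lies above the axis; ∫[-4,-2] (3*s^3/2 + 6*s^2 - 6*s - 24) ds = 10, giving area 10.
On [-2, 2] the curve lies below the axis; ∫[-2,2] (3*s^3/2 + 6*s^2 - 6*s - 24) ds = -64, giving area 64.
Total area = 10 + 64 = 74.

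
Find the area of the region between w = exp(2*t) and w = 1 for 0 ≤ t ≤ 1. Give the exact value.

-3/2 + exp(2)/2

On [0, 1], (exp(2*t)) - (1) = exp(2*t) - 1 is ≥ 0 throughout, so the area is a single integral of |exp(2*t) - 1|.
∫[0,1] (exp(2*t) - 1) dt = -3/2 + exp(2)/2.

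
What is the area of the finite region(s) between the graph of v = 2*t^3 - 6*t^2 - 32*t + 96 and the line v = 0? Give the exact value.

The curve meets the t-axis where 2*t^3 - 6*t^2 - 32*t + 96 = 0, i.e. 2*(t - 4)*(t - 3)*(t + 4) = 0, at t = -4, 3, 4.
On [-4, 3] the curve lies above the axis; ∫[-4,3] (2*t^3 - 6*t^2 - 32*t + 96) dt = 1029/2, giving area 1029/2.
On [3, 4] the curve lies below the axis; ∫[3,4] (2*t^3 - 6*t^2 - 32*t + 96) dt = -5/2, giving area 5/2.
Total area = 1029/2 + 5/2 = 517.

517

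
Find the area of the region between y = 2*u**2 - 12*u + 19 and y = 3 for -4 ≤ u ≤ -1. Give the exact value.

On [-4, -1], (2*u**2 - 12*u + 19) - (3) = 2*u**2 - 12*u + 16 is ≥ 0 throughout, so the area is a single integral of |2*u**2 - 12*u + 16|.
∫[-4,-1] (2*u**2 - 12*u + 16) du = 180.

180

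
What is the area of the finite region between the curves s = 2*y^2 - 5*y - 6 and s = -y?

64/3

Both boundary curves give s as a function of y, so integrate with respect to y. Setting them equal: 2*y^2 - 4*y - 6 = 0, i.e. 2*(y - 3)*(y + 1) = 0, so they meet at y = -1, 3.
For y in [-1, 3], s = 2*y^2 - 5*y - 6 is on the left; area = ∫[-1,3] (-(2*y^2 - 4*y - 6)) dy = 64/3.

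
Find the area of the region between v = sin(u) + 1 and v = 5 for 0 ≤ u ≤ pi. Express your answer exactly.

-2 + 4*pi

On [0, pi], (sin(u) + 1) - (5) = sin(u) - 4 is ≤ 0 throughout, so the area is a single integral of |sin(u) - 4|.
∫[0,pi] (sin(u) - 4) du = 2 - 4*pi; the area of that piece is -2 + 4*pi.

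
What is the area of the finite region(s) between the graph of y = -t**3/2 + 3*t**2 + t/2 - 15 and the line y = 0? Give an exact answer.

407/8

The curve meets the t-axis where -t**3/2 + 3*t**2 + t/2 - 15 = 0, i.e. -(t - 5)*(t - 3)*(t + 2)/2 = 0, at t = -2, 3, 5.
On [-2, 3] the curve lies below the axis; ∫[-2,3] (-t**3/2 + 3*t**2 + t/2 - 15) dt = -375/8, giving area 375/8.
On [3, 5] the curve lies above the axis; ∫[3,5] (-t**3/2 + 3*t**2 + t/2 - 15) dt = 4, giving area 4.
Total area = 375/8 + 4 = 407/8.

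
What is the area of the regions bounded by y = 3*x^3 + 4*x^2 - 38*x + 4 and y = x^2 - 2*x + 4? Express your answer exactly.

937/4

Set the curves equal: 3*x^3 + 4*x^2 - 38*x + 4 = x^2 - 2*x + 4, so 3*x^3 + 3*x^2 - 36*x = 0, which factors as 3*x*(x - 3)*(x + 4) = 0. The curves meet at x = -4, 0, 3.
On [-4, 0], y = 3*x^3 + 4*x^2 - 38*x + 4 is on top; that piece has area ∫[-4,0] (3*x^3 + 3*x^2 - 36*x) dx = 160.
On [0, 3], y = x^2 - 2*x + 4 is on top; that piece has area ∫[0,3] (-(3*x^3 + 3*x^2 - 36*x)) dx = 297/4.
Total enclosed area = 160 + 297/4 = 937/4.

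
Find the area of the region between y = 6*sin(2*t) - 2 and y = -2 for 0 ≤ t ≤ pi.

The difference (6*sin(2*t) - 2) - (-2) = 6*sin(2*t) changes sign at t = pi/2 inside [0, pi], so split the integral there.
∫[0,pi/2] (6*sin(2*t)) dt = 6.
∫[pi/2,pi] (6*sin(2*t)) dt = -6; the area of that piece is 6.
Total area = 6 + 6 = 12.

12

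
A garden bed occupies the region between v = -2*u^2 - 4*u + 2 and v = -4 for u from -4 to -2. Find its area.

8

The difference (-2*u^2 - 4*u + 2) - (-4) = -2*u^2 - 4*u + 6 changes sign at u = -3 inside [-4, -2], so split the integral there.
∫[-4,-3] (-2*u^2 - 4*u + 6) du = -14/3; the area of that piece is 14/3.
∫[-3,-2] (-2*u^2 - 4*u + 6) du = 10/3.
Total area = 14/3 + 10/3 = 8.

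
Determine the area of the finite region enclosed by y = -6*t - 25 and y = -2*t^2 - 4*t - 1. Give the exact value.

343/3

Set the curves equal: -6*t - 25 = -2*t^2 - 4*t - 1, so 2*t^2 - 2*t - 24 = 0, which factors as 2*(t - 4)*(t + 3) = 0. The curves meet at t = -3, 4.
On [-3, 4], y = -2*t^2 - 4*t - 1 is on top; that piece has area ∫[-3,4] (-(2*t^2 - 2*t - 24)) dt = 343/3.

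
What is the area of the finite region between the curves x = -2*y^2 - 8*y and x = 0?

Both boundary curves give x as a function of y, so integrate with respect to y. Setting them equal: -2*y^2 - 8*y = 0, i.e. -2*y*(y + 4) = 0, so they meet at y = -4, 0.
For y in [-4, 0], x = -2*y^2 - 8*y is on the right; area = ∫[-4,0] (-2*y^2 - 8*y) dy = 64/3.

64/3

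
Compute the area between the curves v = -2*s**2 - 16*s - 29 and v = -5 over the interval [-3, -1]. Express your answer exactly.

The difference (-2*s**2 - 16*s - 29) - (-5) = -2*s**2 - 16*s - 24 changes sign at s = -2 inside [-3, -1], so split the integral there.
∫[-3,-2] (-2*s**2 - 16*s - 24) ds = 10/3.
∫[-2,-1] (-2*s**2 - 16*s - 24) ds = -14/3; the area of that piece is 14/3.
Total area = 10/3 + 14/3 = 8.

8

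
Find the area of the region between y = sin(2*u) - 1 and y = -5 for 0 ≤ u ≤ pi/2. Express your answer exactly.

1 + 2*pi

On [0, pi/2], (sin(2*u) - 1) - (-5) = sin(2*u) + 4 is ≥ 0 throughout, so the area is a single integral of |sin(2*u) + 4|.
∫[0,pi/2] (sin(2*u) + 4) du = 1 + 2*pi.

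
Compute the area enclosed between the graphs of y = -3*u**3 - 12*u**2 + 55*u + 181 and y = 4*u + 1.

Set the curves equal: -3*u**3 - 12*u**2 + 55*u + 181 = 4*u + 1, so -3*u**3 - 12*u**2 + 51*u + 180 = 0, which factors as -3*(u - 4)*(u + 3)*(u + 5) = 0. The curves meet at u = -5, -3, 4.
On [-5, -3], y = 4*u + 1 is on top; that piece has area ∫[-5,-3] (-(-3*u**3 - 12*u**2 + 51*u + 180)) du = 32.
On [-3, 4], y = -3*u**3 - 12*u**2 + 55*u + 181 is on top; that piece has area ∫[-3,4] (-3*u**3 - 12*u**2 + 51*u + 180) du = 3773/4.
Total enclosed area = 32 + 3773/4 = 3901/4.

3901/4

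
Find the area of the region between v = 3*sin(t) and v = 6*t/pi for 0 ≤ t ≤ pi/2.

On [0, pi/2], (3*sin(t)) - (6*t/pi) = -6*t/pi + 3*sin(t) is ≥ 0 throughout, so the area is a single integral of |-6*t/pi + 3*sin(t)|.
∫[0,pi/2] (-6*t/pi + 3*sin(t)) dt = 3 - 3*pi/4.

3 - 3*pi/4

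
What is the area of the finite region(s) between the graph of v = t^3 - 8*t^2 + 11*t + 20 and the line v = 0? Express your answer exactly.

The curve meets the t-axis where t^3 - 8*t^2 + 11*t + 20 = 0, i.e. (t - 5)*(t - 4)*(t + 1) = 0, at t = -1, 4, 5.
On [-1, 4] the curve lies above the axis; ∫[-1,4] (t^3 - 8*t^2 + 11*t + 20) dt = 875/12, giving area 875/12.
On [4, 5] the curve lies below the axis; ∫[4,5] (t^3 - 8*t^2 + 11*t + 20) dt = -11/12, giving area 11/12.
Total area = 875/12 + 11/12 = 443/6.

443/6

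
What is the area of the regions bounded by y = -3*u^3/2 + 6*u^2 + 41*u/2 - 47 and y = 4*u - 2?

Set the curves equal: -3*u^3/2 + 6*u^2 + 41*u/2 - 47 = 4*u - 2, so -3*u^3/2 + 6*u^2 + 33*u/2 - 45 = 0, which factors as -3*(u - 5)*(u - 2)*(u + 3)/2 = 0. The curves meet at u = -3, 2, 5.
On [-3, 2], y = 4*u - 2 is on top; that piece has area ∫[-3,2] (-(-3*u^3/2 + 6*u^2 + 33*u/2 - 45)) du = 1375/8.
On [2, 5], y = -3*u^3/2 + 6*u^2 + 41*u/2 - 47 is on top; that piece has area ∫[2,5] (-3*u^3/2 + 6*u^2 + 33*u/2 - 45) du = 351/8.
Total enclosed area = 1375/8 + 351/8 = 863/4.

863/4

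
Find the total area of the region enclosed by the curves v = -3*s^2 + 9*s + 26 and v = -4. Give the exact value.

343/2

Set the curves equal: -3*s^2 + 9*s + 26 = -4, so -3*s^2 + 9*s + 30 = 0, which factors as -3*(s - 5)*(s + 2) = 0. The curves meet at s = -2, 5.
On [-2, 5], v = -3*s^2 + 9*s + 26 is on top; that piece has area ∫[-2,5] (-3*s^2 + 9*s + 30) ds = 343/2.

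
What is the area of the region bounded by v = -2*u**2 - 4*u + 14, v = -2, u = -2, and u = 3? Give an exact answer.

The difference (-2*u**2 - 4*u + 14) - (-2) = -2*u**2 - 4*u + 16 changes sign at u = 2 inside [-2, 3], so split the integral there.
∫[-2,2] (-2*u**2 - 4*u + 16) du = 160/3.
∫[2,3] (-2*u**2 - 4*u + 16) du = -20/3; the area of that piece is 20/3.
Total area = 160/3 + 20/3 = 60.

60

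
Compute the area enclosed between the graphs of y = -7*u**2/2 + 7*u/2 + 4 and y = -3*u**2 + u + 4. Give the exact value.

125/12

Set the curves equal: -7*u**2/2 + 7*u/2 + 4 = -3*u**2 + u + 4, so -u**2/2 + 5*u/2 = 0, which factors as -u*(u - 5)/2 = 0. The curves meet at u = 0, 5.
On [0, 5], y = -7*u**2/2 + 7*u/2 + 4 is on top; that piece has area ∫[0,5] (-u**2/2 + 5*u/2) du = 125/12.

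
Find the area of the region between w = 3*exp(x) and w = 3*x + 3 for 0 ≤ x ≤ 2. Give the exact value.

-15 + 3*exp(2)

On [0, 2], (3*exp(x)) - (3*x + 3) = -3*x + 3*exp(x) - 3 is ≥ 0 throughout, so the area is a single integral of |-3*x + 3*exp(x) - 3|.
∫[0,2] (-3*x + 3*exp(x) - 3) dx = -15 + 3*exp(2).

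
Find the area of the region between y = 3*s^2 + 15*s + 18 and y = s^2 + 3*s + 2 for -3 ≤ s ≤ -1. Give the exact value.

4

The difference (3*s^2 + 15*s + 18) - (s^2 + 3*s + 2) = 2*s^2 + 12*s + 16 changes sign at s = -2 inside [-3, -1], so split the integral there.
∫[-3,-2] (2*s^2 + 12*s + 16) ds = -4/3; the area of that piece is 4/3.
∫[-2,-1] (2*s^2 + 12*s + 16) ds = 8/3.
Total area = 4/3 + 8/3 = 4.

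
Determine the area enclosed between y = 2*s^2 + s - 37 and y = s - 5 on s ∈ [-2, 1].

On [-2, 1], (2*s^2 + s - 37) - (s - 5) = 2*s^2 - 32 is ≤ 0 throughout, so the area is a single integral of |2*s^2 - 32|.
∫[-2,1] (2*s^2 - 32) ds = -90; the area of that piece is 90.

90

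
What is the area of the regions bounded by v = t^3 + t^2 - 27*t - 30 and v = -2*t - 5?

1012/3

Set the curves equal: t^3 + t^2 - 27*t - 30 = -2*t - 5, so t^3 + t^2 - 25*t - 25 = 0, which factors as (t - 5)*(t + 1)*(t + 5) = 0. The curves meet at t = -5, -1, 5.
On [-5, -1], v = t^3 + t^2 - 27*t - 30 is on top; that piece has area ∫[-5,-1] (t^3 + t^2 - 25*t - 25) dt = 256/3.
On [-1, 5], v = -2*t - 5 is on top; that piece has area ∫[-1,5] (-(t^3 + t^2 - 25*t - 25)) dt = 252.
Total enclosed area = 256/3 + 252 = 1012/3.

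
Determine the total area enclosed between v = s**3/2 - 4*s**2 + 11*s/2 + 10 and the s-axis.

The curve meets the s-axis where s**3/2 - 4*s**2 + 11*s/2 + 10 = 0, i.e. (s - 5)*(s - 4)*(s + 1)/2 = 0, at s = -1, 4, 5.
On [-1, 4] the curve lies above the axis; ∫[-1,4] (s**3/2 - 4*s**2 + 11*s/2 + 10) ds = 875/24, giving area 875/24.
On [4, 5] the curve lies below the axis; ∫[4,5] (s**3/2 - 4*s**2 + 11*s/2 + 10) ds = -11/24, giving area 11/24.
Total area = 875/24 + 11/24 = 443/12.

443/12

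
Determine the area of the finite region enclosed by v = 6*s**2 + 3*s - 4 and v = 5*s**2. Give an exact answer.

125/6

Set the curves equal: 6*s**2 + 3*s - 4 = 5*s**2, so s**2 + 3*s - 4 = 0, which factors as (s - 1)*(s + 4) = 0. The curves meet at s = -4, 1.
On [-4, 1], v = 5*s**2 is on top; that piece has area ∫[-4,1] (-(s**2 + 3*s - 4)) ds = 125/6.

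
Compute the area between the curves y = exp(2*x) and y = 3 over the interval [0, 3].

-23/2 + 3*log(3) + exp(6)/2

The difference (exp(2*x)) - (3) = exp(2*x) - 3 changes sign at x = log(3)/2 inside [0, 3], so split the integral there.
∫[0,log(3)/2] (exp(2*x) - 3) dx = 1 - 3*log(3)/2; the area of that piece is -1 + 3*log(3)/2.
∫[log(3)/2,3] (exp(2*x) - 3) dx = -21/2 + 3*log(3)/2 + exp(6)/2.
Total area = (-1 + 3*log(3)/2) + (-21/2 + 3*log(3)/2 + exp(6)/2) = -23/2 + 3*log(3) + exp(6)/2.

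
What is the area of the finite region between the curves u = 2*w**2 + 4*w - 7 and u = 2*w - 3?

Both boundary curves give u as a function of w, so integrate with respect to w. Setting them equal: 2*w**2 + 2*w - 4 = 0, i.e. 2*(w - 1)*(w + 2) = 0, so they meet at w = -2, 1.
For w in [-2, 1], u = 2*w**2 + 4*w - 7 is on the left; area = ∫[-2,1] (-(2*w**2 + 2*w - 4)) dw = 9.

9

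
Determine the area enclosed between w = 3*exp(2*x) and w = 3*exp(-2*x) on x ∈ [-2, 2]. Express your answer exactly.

The difference (3*exp(2*x)) - (3*exp(-2*x)) = 3*exp(2*x) - 3*exp(-2*x) changes sign at x = 0 inside [-2, 2], so split the integral there.
∫[-2,0] (3*exp(2*x) - 3*exp(-2*x)) dx = -3*exp(4)/2 - 3*exp(-4)/2 + 3; the area of that piece is -3 + 3*exp(-4)/2 + 3*exp(4)/2.
∫[0,2] (3*exp(2*x) - 3*exp(-2*x)) dx = -3 + 3*exp(-4)/2 + 3*exp(4)/2.
Total area = (-3 + 3*exp(-4)/2 + 3*exp(4)/2) + (-3 + 3*exp(-4)/2 + 3*exp(4)/2) = -6 + 3*exp(-4) + 3*exp(4).

-6 + 3*exp(-4) + 3*exp(4)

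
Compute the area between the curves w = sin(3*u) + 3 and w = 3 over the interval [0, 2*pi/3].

The difference (sin(3*u) + 3) - (3) = sin(3*u) changes sign at u = pi/3 inside [0, 2*pi/3], so split the integral there.
∫[0,pi/3] (sin(3*u)) du = 2/3.
∫[pi/3,2*pi/3] (sin(3*u)) du = -2/3; the area of that piece is 2/3.
Total area = 2/3 + 2/3 = 4/3.

4/3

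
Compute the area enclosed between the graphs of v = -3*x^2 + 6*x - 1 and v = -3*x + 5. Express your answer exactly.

Set the curves equal: -3*x^2 + 6*x - 1 = -3*x + 5, so -3*x^2 + 9*x - 6 = 0, which factors as -3*(x - 2)*(x - 1) = 0. The curves meet at x = 1, 2.
On [1, 2], v = -3*x^2 + 6*x - 1 is on top; that piece has area ∫[1,2] (-3*x^2 + 9*x - 6) dx = 1/2.

1/2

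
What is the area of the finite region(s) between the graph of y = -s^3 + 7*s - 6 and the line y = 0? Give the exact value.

131/4

The curve meets the s-axis where -s^3 + 7*s - 6 = 0, i.e. -(s - 2)*(s - 1)*(s + 3) = 0, at s = -3, 1, 2.
On [-3, 1] the curve lies below the axis; ∫[-3,1] (-s^3 + 7*s - 6) ds = -32, giving area 32.
On [1, 2] the curve lies above the axis; ∫[1,2] (-s^3 + 7*s - 6) ds = 3/4, giving area 3/4.
Total area = 32 + 3/4 = 131/4.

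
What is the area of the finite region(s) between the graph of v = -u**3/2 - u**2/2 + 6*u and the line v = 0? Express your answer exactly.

937/24

The curve meets the u-axis where -u**3/2 - u**2/2 + 6*u = 0, i.e. -u*(u - 3)*(u + 4)/2 = 0, at u = -4, 0, 3.
On [-4, 0] the curve lies below the axis; ∫[-4,0] (-u**3/2 - u**2/2 + 6*u) du = -80/3, giving area 80/3.
On [0, 3] the curve lies above the axis; ∫[0,3] (-u**3/2 - u**2/2 + 6*u) du = 99/8, giving area 99/8.
Total area = 80/3 + 99/8 = 937/24.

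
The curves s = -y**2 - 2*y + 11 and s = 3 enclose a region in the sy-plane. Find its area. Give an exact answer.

Both boundary curves give s as a function of y, so integrate with respect to y. Setting them equal: -y**2 - 2*y + 8 = 0, i.e. -(y - 2)*(y + 4) = 0, so they meet at y = -4, 2.
For y in [-4, 2], s = -y**2 - 2*y + 11 is on the right; area = ∫[-4,2] (-y**2 - 2*y + 8) dy = 36.

36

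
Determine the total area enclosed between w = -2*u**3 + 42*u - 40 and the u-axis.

The curve meets the u-axis where -2*u**3 + 42*u - 40 = 0, i.e. -2*(u - 4)*(u - 1)*(u + 5) = 0, at u = -5, 1, 4.
On [-5, 1] the curve lies below the axis; ∫[-5,1] (-2*u**3 + 42*u - 40) du = -432, giving area 432.
On [1, 4] the curve lies above the axis; ∫[1,4] (-2*u**3 + 42*u - 40) du = 135/2, giving area 135/2.
Total area = 432 + 135/2 = 999/2.

999/2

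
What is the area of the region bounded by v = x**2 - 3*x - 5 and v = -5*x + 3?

36

Set the curves equal: x**2 - 3*x - 5 = -5*x + 3, so x**2 + 2*x - 8 = 0, which factors as (x - 2)*(x + 4) = 0. The curves meet at x = -4, 2.
On [-4, 2], v = -5*x + 3 is on top; that piece has area ∫[-4,2] (-(x**2 + 2*x - 8)) dx = 36.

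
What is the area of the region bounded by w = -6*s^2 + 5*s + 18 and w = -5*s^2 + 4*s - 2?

Set the curves equal: -6*s^2 + 5*s + 18 = -5*s^2 + 4*s - 2, so -s^2 + s + 20 = 0, which factors as -(s - 5)*(s + 4) = 0. The curves meet at s = -4, 5.
On [-4, 5], w = -6*s^2 + 5*s + 18 is on top; that piece has area ∫[-4,5] (-s^2 + s + 20) ds = 243/2.

243/2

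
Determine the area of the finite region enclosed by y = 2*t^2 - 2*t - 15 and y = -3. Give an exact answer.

125/3

Set the curves equal: 2*t^2 - 2*t - 15 = -3, so 2*t^2 - 2*t - 12 = 0, which factors as 2*(t - 3)*(t + 2) = 0. The curves meet at t = -2, 3.
On [-2, 3], y = -3 is on top; that piece has area ∫[-2,3] (-(2*t^2 - 2*t - 12)) dt = 125/3.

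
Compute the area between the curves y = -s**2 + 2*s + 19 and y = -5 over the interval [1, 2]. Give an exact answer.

On [1, 2], (-s**2 + 2*s + 19) - (-5) = -s**2 + 2*s + 24 is ≥ 0 throughout, so the area is a single integral of |-s**2 + 2*s + 24|.
∫[1,2] (-s**2 + 2*s + 24) ds = 74/3.

74/3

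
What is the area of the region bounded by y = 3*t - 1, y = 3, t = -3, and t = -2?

23/2

On [-3, -2], (3*t - 1) - (3) = 3*t - 4 is ≤ 0 throughout, so the area is a single integral of |3*t - 4|.
∫[-3,-2] (3*t - 4) dt = -23/2; the area of that piece is 23/2.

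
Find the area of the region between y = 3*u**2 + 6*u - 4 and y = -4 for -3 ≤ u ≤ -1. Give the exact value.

The difference (3*u**2 + 6*u - 4) - (-4) = 3*u**2 + 6*u changes sign at u = -2 inside [-3, -1], so split the integral there.
∫[-3,-2] (3*u**2 + 6*u) du = 4.
∫[-2,-1] (3*u**2 + 6*u) du = -2; the area of that piece is 2.
Total area = 4 + 2 = 6.

6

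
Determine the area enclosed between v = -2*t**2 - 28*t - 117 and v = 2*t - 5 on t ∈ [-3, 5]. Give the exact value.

3712/3

On [-3, 5], (-2*t**2 - 28*t - 117) - (2*t - 5) = -2*t**2 - 30*t - 112 is ≤ 0 throughout, so the area is a single integral of |-2*t**2 - 30*t - 112|.
∫[-3,5] (-2*t**2 - 30*t - 112) dt = -3712/3; the area of that piece is 3712/3.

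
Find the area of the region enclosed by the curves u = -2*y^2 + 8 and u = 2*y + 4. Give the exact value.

9

Both boundary curves give u as a function of y, so integrate with respect to y. Setting them equal: -2*y^2 - 2*y + 4 = 0, i.e. -2*(y - 1)*(y + 2) = 0, so they meet at y = -2, 1.
For y in [-2, 1], u = -2*y^2 + 8 is on the right; area = ∫[-2,1] (-2*y^2 - 2*y + 4) dy = 9.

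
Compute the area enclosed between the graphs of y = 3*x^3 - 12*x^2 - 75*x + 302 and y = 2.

4019/2

Set the curves equal: 3*x^3 - 12*x^2 - 75*x + 302 = 2, so 3*x^3 - 12*x^2 - 75*x + 300 = 0, which factors as 3*(x - 5)*(x - 4)*(x + 5) = 0. The curves meet at x = -5, 4, 5.
On [-5, 4], y = 3*x^3 - 12*x^2 - 75*x + 302 is on top; that piece has area ∫[-5,4] (3*x^3 - 12*x^2 - 75*x + 300) dx = 8019/4.
On [4, 5], y = 2 is on top; that piece has area ∫[4,5] (-(3*x^3 - 12*x^2 - 75*x + 300)) dx = 19/4.
Total enclosed area = 8019/4 + 19/4 = 4019/2.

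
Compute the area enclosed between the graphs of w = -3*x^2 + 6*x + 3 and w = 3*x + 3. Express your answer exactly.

1/2

Set the curves equal: -3*x^2 + 6*x + 3 = 3*x + 3, so -3*x^2 + 3*x = 0, which factors as -3*x*(x - 1) = 0. The curves meet at x = 0, 1.
On [0, 1], w = -3*x^2 + 6*x + 3 is on top; that piece has area ∫[0,1] (-3*x^2 + 3*x) dx = 1/2.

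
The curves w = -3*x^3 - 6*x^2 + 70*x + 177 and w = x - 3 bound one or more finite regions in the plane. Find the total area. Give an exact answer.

5137/4

Set the curves equal: -3*x^3 - 6*x^2 + 70*x + 177 = x - 3, so -3*x^3 - 6*x^2 + 69*x + 180 = 0, which factors as -3*(x - 5)*(x + 3)*(x + 4) = 0. The curves meet at x = -4, -3, 5.
On [-4, -3], w = x - 3 is on top; that piece has area ∫[-4,-3] (-(-3*x^3 - 6*x^2 + 69*x + 180)) dx = 17/4.
On [-3, 5], w = -3*x^3 - 6*x^2 + 70*x + 177 is on top; that piece has area ∫[-3,5] (-3*x^3 - 6*x^2 + 69*x + 180) dx = 1280.
Total enclosed area = 17/4 + 1280 = 5137/4.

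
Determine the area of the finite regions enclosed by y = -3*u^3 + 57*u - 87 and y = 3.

1551/2

Set the curves equal: -3*u^3 + 57*u - 87 = 3, so -3*u^3 + 57*u - 90 = 0, which factors as -3*(u - 3)*(u - 2)*(u + 5) = 0. The curves meet at u = -5, 2, 3.
On [-5, 2], y = 3 is on top; that piece has area ∫[-5,2] (-(-3*u^3 + 57*u - 90)) du = 3087/4.
On [2, 3], y = -3*u^3 + 57*u - 87 is on top; that piece has area ∫[2,3] (-3*u^3 + 57*u - 90) du = 15/4.
Total enclosed area = 3087/4 + 15/4 = 1551/2.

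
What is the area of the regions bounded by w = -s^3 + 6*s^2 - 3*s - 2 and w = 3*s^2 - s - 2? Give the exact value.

Set the curves equal: -s^3 + 6*s^2 - 3*s - 2 = 3*s^2 - s - 2, so -s^3 + 3*s^2 - 2*s = 0, which factors as -s*(s - 2)*(s - 1) = 0. The curves meet at s = 0, 1, 2.
On [0, 1], w = 3*s^2 - s - 2 is on top; that piece has area ∫[0,1] (-(-s^3 + 3*s^2 - 2*s)) ds = 1/4.
On [1, 2], w = -s^3 + 6*s^2 - 3*s - 2 is on top; that piece has area ∫[1,2] (-s^3 + 3*s^2 - 2*s) ds = 1/4.
Total enclosed area = 1/4 + 1/4 = 1/2.

1/2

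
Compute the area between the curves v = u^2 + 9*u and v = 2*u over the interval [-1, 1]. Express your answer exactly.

The difference (u^2 + 9*u) - (2*u) = u^2 + 7*u changes sign at u = 0 inside [-1, 1], so split the integral there.
∫[-1,0] (u^2 + 7*u) du = -19/6; the area of that piece is 19/6.
∫[0,1] (u^2 + 7*u) du = 23/6.
Total area = 19/6 + 23/6 = 7.

7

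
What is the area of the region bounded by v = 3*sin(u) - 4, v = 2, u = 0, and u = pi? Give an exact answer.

On [0, pi], (3*sin(u) - 4) - (2) = 3*sin(u) - 6 is ≤ 0 throughout, so the area is a single integral of |3*sin(u) - 6|.
∫[0,pi] (3*sin(u) - 6) du = 6 - 6*pi; the area of that piece is -6 + 6*pi.

-6 + 6*pi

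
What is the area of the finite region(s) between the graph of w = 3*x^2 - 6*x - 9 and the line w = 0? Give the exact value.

32

The curve meets the x-axis where 3*x^2 - 6*x - 9 = 0, i.e. 3*(x - 3)*(x + 1) = 0, at x = -1, 3.
On [-1, 3] the curve lies below the axis; ∫[-1,3] (3*x^2 - 6*x - 9) dx = -32, giving area 32.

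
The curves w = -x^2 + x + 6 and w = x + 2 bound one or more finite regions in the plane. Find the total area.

Set the curves equal: -x^2 + x + 6 = x + 2, so -x^2 + 4 = 0, which factors as -(x - 2)*(x + 2) = 0. The curves meet at x = -2, 2.
On [-2, 2], w = -x^2 + x + 6 is on top; that piece has area ∫[-2,2] (-x^2 + 4) dx = 32/3.

32/3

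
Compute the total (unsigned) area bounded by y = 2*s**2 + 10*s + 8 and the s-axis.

9

The curve meets the s-axis where 2*s**2 + 10*s + 8 = 0, i.e. 2*(s + 1)*(s + 4) = 0, at s = -4, -1.
On [-4, -1] the curve lies below the axis; ∫[-4,-1] (2*s**2 + 10*s + 8) ds = -9, giving area 9.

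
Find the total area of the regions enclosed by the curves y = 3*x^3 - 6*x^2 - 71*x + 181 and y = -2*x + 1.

Set the curves equal: 3*x^3 - 6*x^2 - 71*x + 181 = -2*x + 1, so 3*x^3 - 6*x^2 - 69*x + 180 = 0, which factors as 3*(x - 4)*(x - 3)*(x + 5) = 0. The curves meet at x = -5, 3, 4.
On [-5, 3], y = 3*x^3 - 6*x^2 - 71*x + 181 is on top; that piece has area ∫[-5,3] (3*x^3 - 6*x^2 - 69*x + 180) dx = 1280.
On [3, 4], y = -2*x + 1 is on top; that piece has area ∫[3,4] (-(3*x^3 - 6*x^2 - 69*x + 180)) dx = 17/4.
Total enclosed area = 1280 + 17/4 = 5137/4.

5137/4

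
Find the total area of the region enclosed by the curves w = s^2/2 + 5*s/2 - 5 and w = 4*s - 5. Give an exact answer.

9/4

Set the curves equal: s^2/2 + 5*s/2 - 5 = 4*s - 5, so s^2/2 - 3*s/2 = 0, which factors as s*(s - 3)/2 = 0. The curves meet at s = 0, 3.
On [0, 3], w = 4*s - 5 is on top; that piece has area ∫[0,3] (-(s^2/2 - 3*s/2)) ds = 9/4.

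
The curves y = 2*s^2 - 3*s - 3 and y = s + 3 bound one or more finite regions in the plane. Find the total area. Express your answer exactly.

Set the curves equal: 2*s^2 - 3*s - 3 = s + 3, so 2*s^2 - 4*s - 6 = 0, which factors as 2*(s - 3)*(s + 1) = 0. The curves meet at s = -1, 3.
On [-1, 3], y = s + 3 is on top; that piece has area ∫[-1,3] (-(2*s^2 - 4*s - 6)) ds = 64/3.

64/3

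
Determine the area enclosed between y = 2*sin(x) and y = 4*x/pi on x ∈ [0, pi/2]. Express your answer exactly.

2 - pi/2

On [0, pi/2], (2*sin(x)) - (4*x/pi) = -4*x/pi + 2*sin(x) is ≥ 0 throughout, so the area is a single integral of |-4*x/pi + 2*sin(x)|.
∫[0,pi/2] (-4*x/pi + 2*sin(x)) dx = 2 - pi/2.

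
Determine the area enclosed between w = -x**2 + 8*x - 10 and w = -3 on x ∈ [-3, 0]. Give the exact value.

66

On [-3, 0], (-x**2 + 8*x - 10) - (-3) = -x**2 + 8*x - 7 is ≤ 0 throughout, so the area is a single integral of |-x**2 + 8*x - 7|.
∫[-3,0] (-x**2 + 8*x - 7) dx = -66; the area of that piece is 66.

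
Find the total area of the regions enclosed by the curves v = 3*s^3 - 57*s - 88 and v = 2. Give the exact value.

1551/2

Set the curves equal: 3*s^3 - 57*s - 88 = 2, so 3*s^3 - 57*s - 90 = 0, which factors as 3*(s - 5)*(s + 2)*(s + 3) = 0. The curves meet at s = -3, -2, 5.
On [-3, -2], v = 3*s^3 - 57*s - 88 is on top; that piece has area ∫[-3,-2] (3*s^3 - 57*s - 90) ds = 15/4.
On [-2, 5], v = 2 is on top; that piece has area ∫[-2,5] (-(3*s^3 - 57*s - 90)) ds = 3087/4.
Total enclosed area = 15/4 + 3087/4 = 1551/2.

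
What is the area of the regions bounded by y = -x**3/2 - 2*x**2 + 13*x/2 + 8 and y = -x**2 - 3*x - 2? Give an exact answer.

2521/24

Set the curves equal: -x**3/2 - 2*x**2 + 13*x/2 + 8 = -x**2 - 3*x - 2, so -x**3/2 - x**2 + 19*x/2 + 10 = 0, which factors as -(x - 4)*(x + 1)*(x + 5)/2 = 0. The curves meet at x = -5, -1, 4.
On [-5, -1], y = -x**2 - 3*x - 2 is on top; that piece has area ∫[-5,-1] (-(-x**3/2 - x**2 + 19*x/2 + 10)) dx = 112/3.
On [-1, 4], y = -x**3/2 - 2*x**2 + 13*x/2 + 8 is on top; that piece has area ∫[-1,4] (-x**3/2 - x**2 + 19*x/2 + 10) dx = 1625/24.
Total enclosed area = 112/3 + 1625/24 = 2521/24.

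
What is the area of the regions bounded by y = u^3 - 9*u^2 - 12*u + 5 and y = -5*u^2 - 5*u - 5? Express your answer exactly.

Set the curves equal: u^3 - 9*u^2 - 12*u + 5 = -5*u^2 - 5*u - 5, so u^3 - 4*u^2 - 7*u + 10 = 0, which factors as (u - 5)*(u - 1)*(u + 2) = 0. The curves meet at u = -2, 1, 5.
On [-2, 1], y = u^3 - 9*u^2 - 12*u + 5 is on top; that piece has area ∫[-2,1] (u^3 - 4*u^2 - 7*u + 10) du = 99/4.
On [1, 5], y = -5*u^2 - 5*u - 5 is on top; that piece has area ∫[1,5] (-(u^3 - 4*u^2 - 7*u + 10)) du = 160/3.
Total enclosed area = 99/4 + 160/3 = 937/12.

937/12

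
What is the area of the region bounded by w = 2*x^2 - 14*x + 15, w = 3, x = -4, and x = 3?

The difference (2*x^2 - 14*x + 15) - (3) = 2*x^2 - 14*x + 12 changes sign at x = 1 inside [-4, 3], so split the integral there.
∫[-4,1] (2*x^2 - 14*x + 12) dx = 625/3.
∫[1,3] (2*x^2 - 14*x + 12) dx = -44/3; the area of that piece is 44/3.
Total area = 625/3 + 44/3 = 223.

223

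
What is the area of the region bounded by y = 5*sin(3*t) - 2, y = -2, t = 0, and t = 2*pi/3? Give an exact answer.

The difference (5*sin(3*t) - 2) - (-2) = 5*sin(3*t) changes sign at t = pi/3 inside [0, 2*pi/3], so split the integral there.
∫[0,pi/3] (5*sin(3*t)) dt = 10/3.
∫[pi/3,2*pi/3] (5*sin(3*t)) dt = -10/3; the area of that piece is 10/3.
Total area = 10/3 + 10/3 = 20/3.

20/3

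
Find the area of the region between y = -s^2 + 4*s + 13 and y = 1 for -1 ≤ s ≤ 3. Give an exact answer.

On [-1, 3], (-s^2 + 4*s + 13) - (1) = -s^2 + 4*s + 12 is ≥ 0 throughout, so the area is a single integral of |-s^2 + 4*s + 12|.
∫[-1,3] (-s^2 + 4*s + 12) ds = 164/3.

164/3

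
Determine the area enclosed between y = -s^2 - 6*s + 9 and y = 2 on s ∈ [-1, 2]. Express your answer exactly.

The difference (-s^2 - 6*s + 9) - (2) = -s^2 - 6*s + 7 changes sign at s = 1 inside [-1, 2], so split the integral there.
∫[-1,1] (-s^2 - 6*s + 7) ds = 40/3.
∫[1,2] (-s^2 - 6*s + 7) ds = -13/3; the area of that piece is 13/3.
Total area = 40/3 + 13/3 = 53/3.

53/3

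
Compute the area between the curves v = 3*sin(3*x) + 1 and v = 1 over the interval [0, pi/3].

2

On [0, pi/3], (3*sin(3*x) + 1) - (1) = 3*sin(3*x) is ≥ 0 throughout, so the area is a single integral of |3*sin(3*x)|.
∫[0,pi/3] (3*sin(3*x)) dx = 2.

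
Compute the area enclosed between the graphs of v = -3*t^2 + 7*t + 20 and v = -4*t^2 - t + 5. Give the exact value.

Set the curves equal: -3*t^2 + 7*t + 20 = -4*t^2 - t + 5, so t^2 + 8*t + 15 = 0, which factors as (t + 3)*(t + 5) = 0. The curves meet at t = -5, -3.
On [-5, -3], v = -4*t^2 - t + 5 is on top; that piece has area ∫[-5,-3] (-(t^2 + 8*t + 15)) dt = 4/3.

4/3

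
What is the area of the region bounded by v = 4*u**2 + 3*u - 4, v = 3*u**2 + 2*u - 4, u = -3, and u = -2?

23/6

On [-3, -2], (4*u**2 + 3*u - 4) - (3*u**2 + 2*u - 4) = u**2 + u is ≥ 0 throughout, so the area is a single integral of |u**2 + u|.
∫[-3,-2] (u**2 + u) du = 23/6.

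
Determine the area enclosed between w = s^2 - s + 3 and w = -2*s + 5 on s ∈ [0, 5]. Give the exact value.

93/2

The difference (s^2 - s + 3) - (-2*s + 5) = s^2 + s - 2 changes sign at s = 1 inside [0, 5], so split the integral there.
∫[0,1] (s^2 + s - 2) ds = -7/6; the area of that piece is 7/6.
∫[1,5] (s^2 + s - 2) ds = 136/3.
Total area = 7/6 + 136/3 = 93/2.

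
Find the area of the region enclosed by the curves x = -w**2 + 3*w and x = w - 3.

32/3

Both boundary curves give x as a function of w, so integrate with respect to w. Setting them equal: -w**2 + 2*w + 3 = 0, i.e. -(w - 3)*(w + 1) = 0, so they meet at w = -1, 3.
For w in [-1, 3], x = -w**2 + 3*w is on the right; area = ∫[-1,3] (-w**2 + 2*w + 3) dw = 32/3.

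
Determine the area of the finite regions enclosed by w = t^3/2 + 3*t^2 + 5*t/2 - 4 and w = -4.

131/8

Set the curves equal: t^3/2 + 3*t^2 + 5*t/2 - 4 = -4, so t^3/2 + 3*t^2 + 5*t/2 = 0, which factors as t*(t + 1)*(t + 5)/2 = 0. The curves meet at t = -5, -1, 0.
On [-5, -1], w = t^3/2 + 3*t^2 + 5*t/2 - 4 is on top; that piece has area ∫[-5,-1] (t^3/2 + 3*t^2 + 5*t/2) dt = 16.
On [-1, 0], w = -4 is on top; that piece has area ∫[-1,0] (-(t^3/2 + 3*t^2 + 5*t/2)) dt = 3/8.
Total enclosed area = 16 + 3/8 = 131/8.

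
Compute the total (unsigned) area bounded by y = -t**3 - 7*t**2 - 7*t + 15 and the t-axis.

The curve meets the t-axis where -t**3 - 7*t**2 - 7*t + 15 = 0, i.e. -(t - 1)*(t + 3)*(t + 5) = 0, at t = -5, -3, 1.
On [-5, -3] the curve lies below the axis; ∫[-5,-3] (-t**3 - 7*t**2 - 7*t + 15) dt = -20/3, giving area 20/3.
On [-3, 1] the curve lies above the axis; ∫[-3,1] (-t**3 - 7*t**2 - 7*t + 15) dt = 128/3, giving area 128/3.
Total area = 20/3 + 128/3 = 148/3.

148/3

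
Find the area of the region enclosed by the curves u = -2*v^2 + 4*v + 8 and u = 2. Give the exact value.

Both boundary curves give u as a function of v, so integrate with respect to v. Setting them equal: -2*v^2 + 4*v + 6 = 0, i.e. -2*(v - 3)*(v + 1) = 0, so they meet at v = -1, 3.
For v in [-1, 3], u = -2*v^2 + 4*v + 8 is on the right; area = ∫[-1,3] (-2*v^2 + 4*v + 6) dv = 64/3.

64/3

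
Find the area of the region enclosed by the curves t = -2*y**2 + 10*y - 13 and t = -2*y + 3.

8/3

Both boundary curves give t as a function of y, so integrate with respect to y. Setting them equal: -2*y**2 + 12*y - 16 = 0, i.e. -2*(y - 4)*(y - 2) = 0, so they meet at y = 2, 4.
For y in [2, 4], t = -2*y**2 + 10*y - 13 is on the right; area = ∫[2,4] (-2*y**2 + 12*y - 16) dy = 8/3.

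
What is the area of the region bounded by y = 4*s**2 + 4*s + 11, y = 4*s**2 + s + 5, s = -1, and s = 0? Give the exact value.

9/2

On [-1, 0], (4*s**2 + 4*s + 11) - (4*s**2 + s + 5) = 3*s + 6 is ≥ 0 throughout, so the area is a single integral of |3*s + 6|.
∫[-1,0] (3*s + 6) ds = 9/2.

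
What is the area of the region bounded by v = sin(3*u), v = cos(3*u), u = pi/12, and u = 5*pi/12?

On [pi/12, 5*pi/12], (sin(3*u)) - (cos(3*u)) = sin(3*u) - cos(3*u) is ≥ 0 throughout, so the area is a single integral of |sin(3*u) - cos(3*u)|.
∫[pi/12,5*pi/12] (sin(3*u) - cos(3*u)) du = 2*sqrt(2)/3.

2*sqrt(2)/3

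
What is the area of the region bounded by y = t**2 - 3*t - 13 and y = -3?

343/6

Set the curves equal: t**2 - 3*t - 13 = -3, so t**2 - 3*t - 10 = 0, which factors as (t - 5)*(t + 2) = 0. The curves meet at t = -2, 5.
On [-2, 5], y = -3 is on top; that piece has area ∫[-2,5] (-(t**2 - 3*t - 10)) dt = 343/6.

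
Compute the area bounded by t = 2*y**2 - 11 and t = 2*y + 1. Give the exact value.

Both boundary curves give t as a function of y, so integrate with respect to y. Setting them equal: 2*y**2 - 2*y - 12 = 0, i.e. 2*(y - 3)*(y + 2) = 0, so they meet at y = -2, 3.
For y in [-2, 3], t = 2*y**2 - 11 is on the left; area = ∫[-2,3] (-(2*y**2 - 2*y - 12)) dy = 125/3.

125/3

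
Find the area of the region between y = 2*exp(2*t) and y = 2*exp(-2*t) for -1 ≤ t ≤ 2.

The difference (2*exp(2*t)) - (2*exp(-2*t)) = 2*exp(2*t) - 2*exp(-2*t) changes sign at t = 0 inside [-1, 2], so split the integral there.
∫[-1,0] (2*exp(2*t) - 2*exp(-2*t)) dt = -exp(2) - exp(-2) + 2; the area of that piece is -2 + exp(-2) + exp(2).
∫[0,2] (2*exp(2*t) - 2*exp(-2*t)) dt = -2 + exp(-4) + exp(4).
Total area = (-2 + exp(-2) + exp(2)) + (-2 + exp(-4) + exp(4)) = -4 + exp(-4) + exp(-2) + exp(2) + exp(4).

-4 + exp(-4) + exp(-2) + exp(2) + exp(4)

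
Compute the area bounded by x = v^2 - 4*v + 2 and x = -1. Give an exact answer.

Both boundary curves give x as a function of v, so integrate with respect to v. Setting them equal: v^2 - 4*v + 3 = 0, i.e. (v - 3)*(v - 1) = 0, so they meet at v = 1, 3.
For v in [1, 3], x = v^2 - 4*v + 2 is on the left; area = ∫[1,3] (-(v^2 - 4*v + 3)) dv = 4/3.

4/3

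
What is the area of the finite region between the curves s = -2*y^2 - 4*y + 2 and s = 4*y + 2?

Both boundary curves give s as a function of y, so integrate with respect to y. Setting them equal: -2*y^2 - 8*y = 0, i.e. -2*y*(y + 4) = 0, so they meet at y = -4, 0.
For y in [-4, 0], s = -2*y^2 - 4*y + 2 is on the right; area = ∫[-4,0] (-2*y^2 - 8*y) dy = 64/3.

64/3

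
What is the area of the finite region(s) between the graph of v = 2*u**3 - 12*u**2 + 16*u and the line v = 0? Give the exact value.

The curve meets the u-axis where 2*u**3 - 12*u**2 + 16*u = 0, i.e. 2*u*(u - 4)*(u - 2) = 0, at u = 0, 2, 4.
On [0, 2] the curve lies above the axis; ∫[0,2] (2*u**3 - 12*u**2 + 16*u) du = 8, giving area 8.
On [2, 4] the curve lies below the axis; ∫[2,4] (2*u**3 - 12*u**2 + 16*u) du = -8, giving area 8.
Total area = 8 + 8 = 16.

16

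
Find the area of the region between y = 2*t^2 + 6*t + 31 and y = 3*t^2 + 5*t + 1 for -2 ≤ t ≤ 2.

344/3

On [-2, 2], (2*t^2 + 6*t + 31) - (3*t^2 + 5*t + 1) = -t^2 + t + 30 is ≥ 0 throughout, so the area is a single integral of |-t^2 + t + 30|.
∫[-2,2] (-t^2 + t + 30) dt = 344/3.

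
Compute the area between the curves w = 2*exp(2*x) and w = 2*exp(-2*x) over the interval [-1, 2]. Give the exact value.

-4 + exp(-4) + exp(-2) + exp(2) + exp(4)

The difference (2*exp(2*x)) - (2*exp(-2*x)) = 2*exp(2*x) - 2*exp(-2*x) changes sign at x = 0 inside [-1, 2], so split the integral there.
∫[-1,0] (2*exp(2*x) - 2*exp(-2*x)) dx = -exp(2) - exp(-2) + 2; the area of that piece is -2 + exp(-2) + exp(2).
∫[0,2] (2*exp(2*x) - 2*exp(-2*x)) dx = -2 + exp(-4) + exp(4).
Total area = (-2 + exp(-2) + exp(2)) + (-2 + exp(-4) + exp(4)) = -4 + exp(-4) + exp(-2) + exp(2) + exp(4).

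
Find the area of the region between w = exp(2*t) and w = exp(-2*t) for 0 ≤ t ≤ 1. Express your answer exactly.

On [0, 1], (exp(2*t)) - (exp(-2*t)) = exp(2*t) - exp(-2*t) is ≥ 0 throughout, so the area is a single integral of |exp(2*t) - exp(-2*t)|.
∫[0,1] (exp(2*t) - exp(-2*t)) dt = -1 + exp(-2)/2 + exp(2)/2.

-1 + exp(-2)/2 + exp(2)/2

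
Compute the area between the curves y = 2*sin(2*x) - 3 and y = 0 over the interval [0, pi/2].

-2 + 3*pi/2

On [0, pi/2], (2*sin(2*x) - 3) - (0) = 2*sin(2*x) - 3 is ≤ 0 throughout, so the area is a single integral of |2*sin(2*x) - 3|.
∫[0,pi/2] (2*sin(2*x) - 3) dx = 2 - 3*pi/2; the area of that piece is -2 + 3*pi/2.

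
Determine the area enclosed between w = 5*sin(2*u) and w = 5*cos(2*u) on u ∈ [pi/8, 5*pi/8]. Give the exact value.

5*sqrt(2)

On [pi/8, 5*pi/8], (5*sin(2*u)) - (5*cos(2*u)) = 5*sin(2*u) - 5*cos(2*u) is ≥ 0 throughout, so the area is a single integral of |5*sin(2*u) - 5*cos(2*u)|.
∫[pi/8,5*pi/8] (5*sin(2*u) - 5*cos(2*u)) du = 5*sqrt(2).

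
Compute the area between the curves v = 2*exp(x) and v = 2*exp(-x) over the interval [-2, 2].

-8 + 4*exp(-2) + 4*exp(2)

The difference (2*exp(x)) - (2*exp(-x)) = 2*exp(x) - 2*exp(-x) changes sign at x = 0 inside [-2, 2], so split the integral there.
∫[-2,0] (2*exp(x) - 2*exp(-x)) dx = -2*exp(2) - 2*exp(-2) + 4; the area of that piece is -4 + 2*exp(-2) + 2*exp(2).
∫[0,2] (2*exp(x) - 2*exp(-x)) dx = -4 + 2*exp(-2) + 2*exp(2).
Total area = (-4 + 2*exp(-2) + 2*exp(2)) + (-4 + 2*exp(-2) + 2*exp(2)) = -8 + 4*exp(-2) + 4*exp(2).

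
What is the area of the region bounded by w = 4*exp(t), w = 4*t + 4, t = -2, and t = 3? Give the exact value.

-30 - 4*exp(-2) + 4*exp(3)

On [-2, 3], (4*exp(t)) - (4*t + 4) = -4*t + 4*exp(t) - 4 is ≥ 0 throughout, so the area is a single integral of |-4*t + 4*exp(t) - 4|.
∫[-2,3] (-4*t + 4*exp(t) - 4) dt = -30 - 4*exp(-2) + 4*exp(3).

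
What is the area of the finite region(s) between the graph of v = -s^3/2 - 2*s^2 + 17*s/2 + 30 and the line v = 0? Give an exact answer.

3901/24

The curve meets the s-axis where -s^3/2 - 2*s^2 + 17*s/2 + 30 = 0, i.e. -(s - 4)*(s + 3)*(s + 5)/2 = 0, at s = -5, -3, 4.
On [-5, -3] the curve lies below the axis; ∫[-5,-3] (-s^3/2 - 2*s^2 + 17*s/2 + 30) ds = -16/3, giving area 16/3.
On [-3, 4] the curve lies above the axis; ∫[-3,4] (-s^3/2 - 2*s^2 + 17*s/2 + 30) ds = 3773/24, giving area 3773/24.
Total area = 16/3 + 3773/24 = 3901/24.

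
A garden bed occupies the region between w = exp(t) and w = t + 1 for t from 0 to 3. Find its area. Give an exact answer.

On [0, 3], (exp(t)) - (t + 1) = -t + exp(t) - 1 is ≥ 0 throughout, so the area is a single integral of |-t + exp(t) - 1|.
∫[0,3] (-t + exp(t) - 1) dt = -17/2 + exp(3).

-17/2 + exp(3)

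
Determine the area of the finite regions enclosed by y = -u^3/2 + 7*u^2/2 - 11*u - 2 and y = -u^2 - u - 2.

131/8

Set the curves equal: -u^3/2 + 7*u^2/2 - 11*u - 2 = -u^2 - u - 2, so -u^3/2 + 9*u^2/2 - 10*u = 0, which factors as -u*(u - 5)*(u - 4)/2 = 0. The curves meet at u = 0, 4, 5.
On [0, 4], y = -u^2 - u - 2 is on top; that piece has area ∫[0,4] (-(-u^3/2 + 9*u^2/2 - 10*u)) du = 16.
On [4, 5], y = -u^3/2 + 7*u^2/2 - 11*u - 2 is on top; that piece has area ∫[4,5] (-u^3/2 + 9*u^2/2 - 10*u) du = 3/8.
Total enclosed area = 16 + 3/8 = 131/8.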